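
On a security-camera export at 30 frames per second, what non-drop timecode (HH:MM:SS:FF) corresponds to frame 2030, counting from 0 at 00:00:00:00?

00:01:07:20

2030 ÷ 30 = 67 full seconds, remainder 20 frames.
67 s = 0 h 1 min 7 s.
Timecode: 00:01:07:20.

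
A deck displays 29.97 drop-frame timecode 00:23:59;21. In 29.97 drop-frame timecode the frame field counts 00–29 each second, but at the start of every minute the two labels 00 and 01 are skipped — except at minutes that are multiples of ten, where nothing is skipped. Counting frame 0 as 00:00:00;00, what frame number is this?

Complete 10-minute blocks: 2, each 17982 frames → 35964.
Remaining 3 whole minutes in the current block: 1800 + 2 × 1798 = 5396 frames.
Within the current minute: 59 × 30 + 21 − 2 = 1789 (labels ;00/;01 skipped at this minute). Total = 35964 + 5396 + 1789 = 43149.

43149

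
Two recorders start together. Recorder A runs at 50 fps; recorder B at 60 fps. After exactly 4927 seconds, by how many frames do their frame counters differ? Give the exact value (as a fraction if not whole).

A emits 50 × 4927 = 246350 frames; B emits 60 × 4927 = 295620.
Difference = 49270 frames; B is ahead of A.

49270 frames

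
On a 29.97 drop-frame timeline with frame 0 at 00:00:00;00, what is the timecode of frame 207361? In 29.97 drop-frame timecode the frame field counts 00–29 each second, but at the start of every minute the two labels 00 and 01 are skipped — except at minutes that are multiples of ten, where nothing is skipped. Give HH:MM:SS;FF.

01:55:18;29

Each 10-minute DF block holds 10 × 60 × 30 − 9 × 2 = 17982 frames. 207361 ÷ 17982 → 11 full blocks, remainder 9559.
Within the partial block the first minute is 1800 frames and each further minute 1798, so 5 further minute boundaries passed. Total skipped labels = 18 × 11 + 2 × 5 = 208.
Non-drop label index = 207361 + 208 = 207569; at 30 labels/s that is 01:55:18:29, i.e. DF 01:55:18;29.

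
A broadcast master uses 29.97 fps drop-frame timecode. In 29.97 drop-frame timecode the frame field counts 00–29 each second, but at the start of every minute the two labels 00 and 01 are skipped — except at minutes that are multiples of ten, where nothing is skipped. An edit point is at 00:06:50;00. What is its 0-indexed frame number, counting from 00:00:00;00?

12288

As if non-drop at 30 labels/s: (0 × 3600 + 6 × 60 + 50) × 30 + 0 = 12300.
Minute boundaries passed: 6; those not divisible by 10: 6 − 0 = 6; dropped labels = 2 × 6 = 12.
Actual frame index = 12300 − 12 = 12288.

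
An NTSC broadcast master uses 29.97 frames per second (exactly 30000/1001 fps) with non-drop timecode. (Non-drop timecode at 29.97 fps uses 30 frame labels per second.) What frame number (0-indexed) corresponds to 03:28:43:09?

Total seconds to the label: (3 × 3600 + 28 × 60 + 43) = 12523.
Frame index = 12523 × 30 + 9 = 375699.

frame 375699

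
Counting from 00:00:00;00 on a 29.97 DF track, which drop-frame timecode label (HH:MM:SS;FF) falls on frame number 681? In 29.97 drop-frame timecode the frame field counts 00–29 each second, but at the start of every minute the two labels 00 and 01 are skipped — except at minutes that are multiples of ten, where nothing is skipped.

00:00:22;21

Ten DF minutes hold 17982 frames, so frame 681 lies in block 0 (frames 0–17981) with 681 frames into that block.
The block's first minute is 1800 frames and the rest 1798 each; 681 frames reaches minute 0, so 0 × 18 + 0 × 2 = 0 labels have been skipped so far.
Adding those back, label number 681 + 0 = 681 at 30 labels/s is 22 s + 21 f = 0 h 0 min 22 s frame 21, i.e. 00:00:22;21.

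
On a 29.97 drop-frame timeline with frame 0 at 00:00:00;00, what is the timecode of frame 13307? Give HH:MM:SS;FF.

00:07:24;01

Each 10-minute DF block holds 10 × 60 × 30 − 9 × 2 = 17982 frames. 13307 ÷ 17982 → 0 full blocks, remainder 13307.
Within the partial block the first minute is 1800 frames and each further minute 1798, so 7 further minute boundaries passed. Total skipped labels = 18 × 0 + 2 × 7 = 14.
Non-drop label index = 13307 + 14 = 13321; at 30 labels/s that is 00:07:24:01, i.e. DF 00:07:24;01.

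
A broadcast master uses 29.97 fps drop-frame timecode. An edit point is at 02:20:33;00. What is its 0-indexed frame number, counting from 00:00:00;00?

As if non-drop at 30 labels/s: (2 × 3600 + 20 × 60 + 33) × 30 + 0 = 252990.
Minute boundaries passed: 140; those not divisible by 10: 140 − 14 = 126; dropped labels = 2 × 126 = 252.
Actual frame index = 252990 − 252 = 252738.

252738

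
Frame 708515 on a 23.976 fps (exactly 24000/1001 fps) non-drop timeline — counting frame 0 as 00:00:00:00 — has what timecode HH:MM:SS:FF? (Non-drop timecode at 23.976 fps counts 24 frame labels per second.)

08:12:01:11

708515 ÷ 24 = 29521 full seconds, remainder 11 frames.
29521 s = 8 h 12 min 1 s.
Timecode: 08:12:01:11.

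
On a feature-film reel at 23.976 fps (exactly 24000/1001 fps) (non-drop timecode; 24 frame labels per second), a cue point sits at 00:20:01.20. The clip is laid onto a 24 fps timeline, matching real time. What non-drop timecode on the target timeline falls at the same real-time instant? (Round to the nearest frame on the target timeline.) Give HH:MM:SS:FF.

00:20:03:01

Source frame index: (0×3600 + 20×60 + 1) × 24 + 20 = 28844.
Real time: 28844 / (24000/1001) = 7218211/6000 s.
Target frame: (7218211/6000) × (24) = 7218211/250 ≈ 28872.844 → 28873.
At 24 labels/s: frame 28873 → 00:20:03:01.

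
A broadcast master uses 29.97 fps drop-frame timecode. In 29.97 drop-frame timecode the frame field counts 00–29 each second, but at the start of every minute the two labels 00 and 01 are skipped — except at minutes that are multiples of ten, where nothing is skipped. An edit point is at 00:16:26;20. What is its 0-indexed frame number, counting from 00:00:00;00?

Complete 10-minute blocks: 1, each 17982 frames → 17982.
Remaining 6 whole minutes in the current block: 1800 + 5 × 1798 = 10790 frames.
Within the current minute: 26 × 30 + 20 − 2 = 798 (labels ;00/;01 skipped at this minute). Total = 17982 + 10790 + 798 = 29570.

29570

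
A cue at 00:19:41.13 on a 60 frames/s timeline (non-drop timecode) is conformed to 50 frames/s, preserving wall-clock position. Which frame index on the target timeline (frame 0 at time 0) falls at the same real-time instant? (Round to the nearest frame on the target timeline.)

Source frame index: (0×3600 + 19×60 + 41) × 60 + 13 = 70873.
Real time: 70873 / (60) = 70873/60 s.
Target frame: (70873/60) × (50) = 354365/6 ≈ 59060.833 → 59061.

frame 59061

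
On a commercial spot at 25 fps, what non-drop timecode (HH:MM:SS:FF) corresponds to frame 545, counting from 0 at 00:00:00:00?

00:00:21:20

545 ÷ 25 = 21 full seconds, remainder 20 frames.
21 s = 0 h 0 min 21 s.
Timecode: 00:00:21:20.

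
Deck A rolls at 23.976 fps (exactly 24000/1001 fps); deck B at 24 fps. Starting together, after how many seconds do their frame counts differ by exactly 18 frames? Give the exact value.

The gap grows by |24 − 24000/1001| = 24/1001 frames per second.
Time for a 18-frame gap: 18 ÷ (24/1001) = 750.75 s.

750.75 seconds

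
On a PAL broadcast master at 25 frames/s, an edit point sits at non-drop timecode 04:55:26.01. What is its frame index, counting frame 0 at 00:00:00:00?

Total seconds to the label: (4 × 3600 + 55 × 60 + 26) = 17726.
Frame index = 17726 × 25 + 1 = 443151.

443151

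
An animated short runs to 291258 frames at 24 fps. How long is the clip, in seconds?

Running time = 291258 / (24) = 12135.75 s.

12135.75 seconds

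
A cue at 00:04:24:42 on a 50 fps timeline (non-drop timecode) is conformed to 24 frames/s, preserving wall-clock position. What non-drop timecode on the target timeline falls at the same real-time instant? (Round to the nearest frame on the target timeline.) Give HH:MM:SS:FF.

Source frame index: (0×3600 + 4×60 + 24) × 50 + 42 = 13242.
Real time: 13242 / (50) = 6621/25 s.
Target frame: (6621/25) × (24) = 158904/25 ≈ 6356.160 → 6356.
At 24 labels/s: frame 6356 → 00:04:24:20.

00:04:24:20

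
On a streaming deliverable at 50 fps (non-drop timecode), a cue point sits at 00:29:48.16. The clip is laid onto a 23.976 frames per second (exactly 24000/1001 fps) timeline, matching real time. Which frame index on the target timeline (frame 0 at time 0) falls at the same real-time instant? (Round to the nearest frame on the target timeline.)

Source frame index: (0×3600 + 29×60 + 48) × 50 + 16 = 89416.
Real time: 89416 / (50) = 44708/25 s.
Target frame: (44708/25) × (24000/1001) = 42919680/1001 ≈ 42876.803 → 42877.

frame 42877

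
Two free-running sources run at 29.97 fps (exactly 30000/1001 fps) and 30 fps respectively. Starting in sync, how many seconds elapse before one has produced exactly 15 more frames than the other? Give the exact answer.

The gap grows by |30 − 30000/1001| = 30/1001 frames per second.
Time for a 15-frame gap: 15 ÷ (30/1001) = 500.5 s.

500.5 seconds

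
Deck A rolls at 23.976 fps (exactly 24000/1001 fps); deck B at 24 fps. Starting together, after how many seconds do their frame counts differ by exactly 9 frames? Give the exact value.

The gap grows by |24 − 24000/1001| = 24/1001 frames per second.
Time for a 9-frame gap: 9 ÷ (24/1001) = 375.375 s.

375.375 seconds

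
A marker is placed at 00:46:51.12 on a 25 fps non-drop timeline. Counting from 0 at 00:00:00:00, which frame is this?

Total seconds to the label: (0 × 3600 + 46 × 60 + 51) = 2811.
Frame index = 2811 × 25 + 12 = 70287.

frame 70287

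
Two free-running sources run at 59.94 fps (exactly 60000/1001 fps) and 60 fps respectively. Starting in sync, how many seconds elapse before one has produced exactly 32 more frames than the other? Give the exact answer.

The gap grows by |60 − 60000/1001| = 60/1001 frames per second.
Time for a 32-frame gap: 32 ÷ (60/1001) = 8008/15 s.

8008/15 seconds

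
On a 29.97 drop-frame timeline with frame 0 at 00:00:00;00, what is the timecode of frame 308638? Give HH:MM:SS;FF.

02:51:38;06

Each 10-minute DF block holds 10 × 60 × 30 − 9 × 2 = 17982 frames. 308638 ÷ 17982 → 17 full blocks, remainder 2944.
Within the partial block the first minute is 1800 frames and each further minute 1798, so 1 further minute boundary passed. Total skipped labels = 18 × 17 + 2 × 1 = 308.
Non-drop label index = 308638 + 308 = 308946; at 30 labels/s that is 02:51:38:06, i.e. DF 02:51:38;06.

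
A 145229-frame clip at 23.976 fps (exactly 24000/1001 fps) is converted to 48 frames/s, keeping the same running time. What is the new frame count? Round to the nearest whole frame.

Frames at target rate = 145229 × (48) / (24000/1001) = 145374229/500 ≈ 290748.458.
Nearest whole frame: 290748.

290748 frames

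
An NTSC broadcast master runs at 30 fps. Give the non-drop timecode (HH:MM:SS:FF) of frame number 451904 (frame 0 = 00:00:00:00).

451904 ÷ 30 = 15063 full seconds, remainder 14 frames.
15063 s = 4 h 11 min 3 s.
Timecode: 04:11:03:14.

04:11:03:14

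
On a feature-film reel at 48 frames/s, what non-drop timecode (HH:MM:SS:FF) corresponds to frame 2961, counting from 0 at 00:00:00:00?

00:01:01:33

2961 ÷ 48 = 61 full seconds, remainder 33 frames.
61 s = 0 h 1 min 1 s.
Timecode: 00:01:01:33.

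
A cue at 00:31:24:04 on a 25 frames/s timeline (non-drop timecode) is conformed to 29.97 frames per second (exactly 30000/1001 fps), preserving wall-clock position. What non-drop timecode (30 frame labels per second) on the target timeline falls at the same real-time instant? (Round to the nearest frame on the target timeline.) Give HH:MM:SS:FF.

Source frame index: (0×3600 + 31×60 + 24) × 25 + 4 = 47104.
Real time: 47104 / (25) = 47104/25 s.
Target frame: (47104/25) × (30000/1001) = 56524800/1001 ≈ 56468.332 → 56468.
At 30 labels/s: frame 56468 → 00:31:22:08.

00:31:22:08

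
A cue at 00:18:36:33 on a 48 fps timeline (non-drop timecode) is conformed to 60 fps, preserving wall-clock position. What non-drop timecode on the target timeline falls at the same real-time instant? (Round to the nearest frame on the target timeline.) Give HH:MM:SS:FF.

Source frame index: (0×3600 + 18×60 + 36) × 48 + 33 = 53601.
Real time: 53601 / (48) = 17867/16 s.
Target frame: (17867/16) × (60) = 268005/4 ≈ 67001.250 → 67001.
At 60 labels/s: frame 67001 → 00:18:36:41.

00:18:36:41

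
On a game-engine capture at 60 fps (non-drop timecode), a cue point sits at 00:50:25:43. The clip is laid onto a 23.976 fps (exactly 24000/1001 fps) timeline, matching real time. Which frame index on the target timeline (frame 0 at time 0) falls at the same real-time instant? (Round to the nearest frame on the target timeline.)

frame 72545

Source frame index: (0×3600 + 50×60 + 25) × 60 + 43 = 181543.
Real time: 181543 / (60) = 181543/60 s.
Target frame: (181543/60) × (24000/1001) = 72617200/1001 ≈ 72544.655 → 72545.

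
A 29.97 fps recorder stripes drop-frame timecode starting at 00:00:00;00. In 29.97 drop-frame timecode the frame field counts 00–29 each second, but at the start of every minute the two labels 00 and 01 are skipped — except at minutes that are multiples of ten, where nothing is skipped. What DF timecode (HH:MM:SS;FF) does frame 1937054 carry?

Ten DF minutes hold 17982 frames, so frame 1937054 lies in block 107 (frames 1924074–1942055) with 12980 frames into that block.
The block's first minute is 1800 frames and the rest 1798 each; 12980 frames reaches minute 7, so 107 × 18 + 7 × 2 = 1940 labels have been skipped so far.
Adding those back, label number 1937054 + 1940 = 1938994 at 30 labels/s is 64633 s + 4 f = 17 h 57 min 13 s frame 4, i.e. 17:57:13;04.

17:57:13;04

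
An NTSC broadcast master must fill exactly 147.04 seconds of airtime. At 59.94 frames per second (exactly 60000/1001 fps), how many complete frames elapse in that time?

Frames = 147.04 × 60000/1001 = 8822400/1001 ≈ 8813.5864.
Complete frames: 8813.

8813 frames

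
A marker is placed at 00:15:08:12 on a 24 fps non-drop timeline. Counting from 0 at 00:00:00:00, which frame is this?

21804

Total seconds to the label: (0 × 3600 + 15 × 60 + 8) = 908.
Frame index = 908 × 24 + 12 = 21804.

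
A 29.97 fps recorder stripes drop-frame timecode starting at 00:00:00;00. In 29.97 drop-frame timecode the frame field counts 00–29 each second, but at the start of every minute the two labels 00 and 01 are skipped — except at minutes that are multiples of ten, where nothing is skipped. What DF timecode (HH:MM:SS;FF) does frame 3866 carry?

Ten DF minutes hold 17982 frames, so frame 3866 lies in block 0 (frames 0–17981) with 3866 frames into that block.
The block's first minute is 1800 frames and the rest 1798 each; 3866 frames reaches minute 2, so 0 × 18 + 2 × 2 = 4 labels have been skipped so far.
Adding those back, label number 3866 + 4 = 3870 at 30 labels/s is 129 s + 0 f = 0 h 2 min 9 s frame 0, i.e. 00:02:09;00.

00:02:09;00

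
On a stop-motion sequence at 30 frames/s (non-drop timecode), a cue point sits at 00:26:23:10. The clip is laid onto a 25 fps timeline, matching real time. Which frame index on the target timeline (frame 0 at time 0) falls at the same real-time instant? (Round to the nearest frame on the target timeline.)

Source frame index: (0×3600 + 26×60 + 23) × 30 + 10 = 47500.
Real time: 47500 / (30) = 4750/3 s.
Target frame: (4750/3) × (25) = 118750/3 ≈ 39583.333 → 39583.

frame 39583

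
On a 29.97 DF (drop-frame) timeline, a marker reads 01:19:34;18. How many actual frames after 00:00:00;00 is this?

143094

Complete 10-minute blocks: 7, each 17982 frames → 125874.
Remaining 9 whole minutes in the current block: 1800 + 8 × 1798 = 16184 frames.
Within the current minute: 34 × 30 + 18 − 2 = 1036 (labels ;00/;01 skipped at this minute). Total = 125874 + 16184 + 1036 = 143094.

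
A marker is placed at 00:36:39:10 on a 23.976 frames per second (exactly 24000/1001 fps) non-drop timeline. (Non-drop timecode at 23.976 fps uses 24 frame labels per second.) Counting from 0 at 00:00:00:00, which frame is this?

Total seconds to the label: (0 × 3600 + 36 × 60 + 39) = 2199.
Frame index = 2199 × 24 + 10 = 52786.

52786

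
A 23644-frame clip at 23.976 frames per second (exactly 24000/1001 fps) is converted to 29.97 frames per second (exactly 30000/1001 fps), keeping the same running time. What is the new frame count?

29555 frames

Target frames = source frames × (target rate / source rate) = 23644 × (30000/1001)/(24000/1001) = 23644 × 5/4 = 29555.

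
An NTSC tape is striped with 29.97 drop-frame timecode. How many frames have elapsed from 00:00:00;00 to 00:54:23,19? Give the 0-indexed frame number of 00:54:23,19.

97811

As if non-drop at 30 labels/s: (0 × 3600 + 54 × 60 + 23) × 30 + 19 = 97909.
Minute boundaries passed: 54; those not divisible by 10: 54 − 5 = 49; dropped labels = 2 × 49 = 98.
Actual frame index = 97909 − 98 = 97811.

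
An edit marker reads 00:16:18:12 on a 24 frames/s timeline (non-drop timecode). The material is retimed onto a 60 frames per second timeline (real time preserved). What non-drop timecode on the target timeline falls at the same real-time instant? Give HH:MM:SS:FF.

00:16:18:30

Source frame index: (0×3600 + 16×60 + 18) × 24 + 12 = 23484.
Real time: 23484 / (24) = 1957/2 s.
Target frame: (1957/2) × (60) = 58710.
At 60 labels/s: frame 58710 → 00:16:18:30.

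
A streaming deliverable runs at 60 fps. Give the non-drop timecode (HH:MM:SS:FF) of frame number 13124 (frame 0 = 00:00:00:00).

13124 ÷ 60 = 218 full seconds, remainder 44 frames.
218 s = 0 h 3 min 38 s.
Timecode: 00:03:38:44.

00:03:38:44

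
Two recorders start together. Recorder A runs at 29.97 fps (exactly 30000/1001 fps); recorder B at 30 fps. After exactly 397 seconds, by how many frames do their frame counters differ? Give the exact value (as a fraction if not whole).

11910/1001 frames

A emits 30000/1001 × 397 = 11910000/1001 frames; B emits 30 × 397 = 11910.
Difference = 11910/1001 frames (≈ 11.8981); B is ahead of A.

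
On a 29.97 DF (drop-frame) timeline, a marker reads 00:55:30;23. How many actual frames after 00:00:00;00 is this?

Complete 10-minute blocks: 5, each 17982 frames → 89910.
Remaining 5 whole minutes in the current block: 1800 + 4 × 1798 = 8992 frames.
Within the current minute: 30 × 30 + 23 − 2 = 921 (labels ;00/;01 skipped at this minute). Total = 89910 + 8992 + 921 = 99823.

99823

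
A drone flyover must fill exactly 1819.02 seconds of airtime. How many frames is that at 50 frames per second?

Frames = 1819.02 × 50 = 90951.

90951 frames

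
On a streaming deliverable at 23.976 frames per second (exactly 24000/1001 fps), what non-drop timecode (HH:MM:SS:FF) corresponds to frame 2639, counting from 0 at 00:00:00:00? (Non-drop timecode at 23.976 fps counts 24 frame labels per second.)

2639 ÷ 24 = 109 full seconds, remainder 23 frames.
109 s = 0 h 1 min 49 s.
Timecode: 00:01:49:23.

00:01:49:23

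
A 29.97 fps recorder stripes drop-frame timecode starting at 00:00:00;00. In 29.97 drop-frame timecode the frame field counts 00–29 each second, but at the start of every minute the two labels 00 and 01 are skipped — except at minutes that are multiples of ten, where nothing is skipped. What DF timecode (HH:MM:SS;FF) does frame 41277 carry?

00:22:57;07

Ten DF minutes hold 17982 frames, so frame 41277 lies in block 2 (frames 35964–53945) with 5313 frames into that block.
The block's first minute is 1800 frames and the rest 1798 each; 5313 frames reaches minute 2, so 2 × 18 + 2 × 2 = 40 labels have been skipped so far.
Adding those back, label number 41277 + 40 = 41317 at 30 labels/s is 1377 s + 7 f = 0 h 22 min 57 s frame 7, i.e. 00:22:57;07.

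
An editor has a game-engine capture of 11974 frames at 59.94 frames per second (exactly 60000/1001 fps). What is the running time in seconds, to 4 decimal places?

Running time = 11974 × 1001/60000 = 5992987/30000 s ≈ 199.7662 s.

199.7662 seconds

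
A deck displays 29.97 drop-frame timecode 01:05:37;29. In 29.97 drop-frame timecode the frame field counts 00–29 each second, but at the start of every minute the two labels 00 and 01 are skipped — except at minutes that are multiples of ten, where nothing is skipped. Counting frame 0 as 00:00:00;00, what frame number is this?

As if non-drop at 30 labels/s: (1 × 3600 + 5 × 60 + 37) × 30 + 29 = 118139.
Minute boundaries passed: 65; those not divisible by 10: 65 − 6 = 59; dropped labels = 2 × 59 = 118.
Actual frame index = 118139 − 118 = 118021.

118021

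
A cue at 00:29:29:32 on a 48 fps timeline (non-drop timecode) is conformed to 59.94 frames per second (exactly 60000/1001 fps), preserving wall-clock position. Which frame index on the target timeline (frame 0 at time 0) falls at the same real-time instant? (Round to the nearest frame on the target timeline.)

Source frame index: (0×3600 + 29×60 + 29) × 48 + 32 = 84944.
Real time: 84944 / (48) = 5309/3 s.
Target frame: (5309/3) × (60000/1001) = 106180000/1001 ≈ 106073.926 → 106074.

frame 106074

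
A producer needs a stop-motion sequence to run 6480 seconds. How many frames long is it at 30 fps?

Frames = 6480 × 30 = 194400.

194400 frames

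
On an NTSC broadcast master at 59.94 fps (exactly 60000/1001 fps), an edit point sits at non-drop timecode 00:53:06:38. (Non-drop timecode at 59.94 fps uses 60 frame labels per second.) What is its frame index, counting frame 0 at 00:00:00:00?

frame 191198

Total seconds to the label: (0 × 3600 + 53 × 60 + 6) = 3186.
Frame index = 3186 × 60 + 38 = 191198.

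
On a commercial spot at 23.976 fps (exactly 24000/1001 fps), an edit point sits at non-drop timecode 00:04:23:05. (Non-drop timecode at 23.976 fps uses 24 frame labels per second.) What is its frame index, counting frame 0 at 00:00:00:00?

Total seconds to the label: (0 × 3600 + 4 × 60 + 23) = 263.
Frame index = 263 × 24 + 5 = 6317.

frame 6317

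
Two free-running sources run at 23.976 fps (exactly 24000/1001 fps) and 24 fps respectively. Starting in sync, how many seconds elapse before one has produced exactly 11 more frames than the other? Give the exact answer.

The gap grows by |24 − 24000/1001| = 24/1001 frames per second.
Time for a 11-frame gap: 11 ÷ (24/1001) = 11011/24 s.

11011/24 seconds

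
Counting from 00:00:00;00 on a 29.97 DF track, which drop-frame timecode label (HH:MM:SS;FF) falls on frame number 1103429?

Each 10-minute DF block holds 10 × 60 × 30 − 9 × 2 = 17982 frames. 1103429 ÷ 17982 → 61 full blocks, remainder 6527.
Within the partial block the first minute is 1800 frames and each further minute 1798, so 3 further minute boundaries passed. Total skipped labels = 18 × 61 + 2 × 3 = 1104.
Non-drop label index = 1103429 + 1104 = 1104533; at 30 labels/s that is 10:13:37:23, i.e. DF 10:13:37;23.

10:13:37;23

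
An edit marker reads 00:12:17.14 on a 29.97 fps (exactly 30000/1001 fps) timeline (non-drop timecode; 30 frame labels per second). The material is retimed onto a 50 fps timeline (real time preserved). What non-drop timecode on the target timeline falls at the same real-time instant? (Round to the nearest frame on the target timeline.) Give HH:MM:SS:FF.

Source frame index: (0×3600 + 12×60 + 17) × 30 + 14 = 22124.
Real time: 22124 / (30000/1001) = 5536531/7500 s.
Target frame: (5536531/7500) × (50) = 5536531/150 ≈ 36910.207 → 36910.
At 50 labels/s: frame 36910 → 00:12:18:10.

00:12:18:10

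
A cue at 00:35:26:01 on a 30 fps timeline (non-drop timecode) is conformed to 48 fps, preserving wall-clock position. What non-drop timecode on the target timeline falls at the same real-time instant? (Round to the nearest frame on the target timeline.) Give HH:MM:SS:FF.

00:35:26:02

Source frame index: (0×3600 + 35×60 + 26) × 30 + 1 = 63781.
Real time: 63781 / (30) = 63781/30 s.
Target frame: (63781/30) × (48) = 510248/5 ≈ 102049.600 → 102050.
At 48 labels/s: frame 102050 → 00:35:26:02.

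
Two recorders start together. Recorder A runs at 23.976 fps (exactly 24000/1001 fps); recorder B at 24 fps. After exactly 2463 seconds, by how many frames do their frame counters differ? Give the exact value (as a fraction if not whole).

59112/1001 frames

A emits 24000/1001 × 2463 = 59112000/1001 frames; B emits 24 × 2463 = 59112.
Difference = 59112/1001 frames (≈ 59.0529); B is ahead of A.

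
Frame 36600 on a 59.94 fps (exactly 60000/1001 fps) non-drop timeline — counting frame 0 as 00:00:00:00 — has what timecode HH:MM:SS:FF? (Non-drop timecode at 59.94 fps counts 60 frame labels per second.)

00:10:10:00

36600 ÷ 60 = 610 full seconds, remainder 0 frames.
610 s = 0 h 10 min 10 s.
Timecode: 00:10:10:00.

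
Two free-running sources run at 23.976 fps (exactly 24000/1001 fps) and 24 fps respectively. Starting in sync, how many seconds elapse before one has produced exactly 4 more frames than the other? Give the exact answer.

The gap grows by |24 − 24000/1001| = 24/1001 frames per second.
Time for a 4-frame gap: 4 ÷ (24/1001) = 1001/6 s.

1001/6 seconds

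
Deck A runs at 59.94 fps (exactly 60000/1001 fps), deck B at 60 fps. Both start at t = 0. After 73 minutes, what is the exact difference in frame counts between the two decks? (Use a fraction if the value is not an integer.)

262800/1001 frames

73 min = 4380 s.
A emits 60000/1001 × 4380 = 262800000/1001 frames; B emits 60 × 4380 = 262800.
Difference = 262800/1001 frames (≈ 262.5375); B is ahead of A.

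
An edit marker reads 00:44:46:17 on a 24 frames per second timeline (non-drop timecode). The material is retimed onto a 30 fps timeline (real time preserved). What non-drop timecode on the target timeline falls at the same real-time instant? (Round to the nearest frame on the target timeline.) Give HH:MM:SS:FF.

00:44:46:21

Source frame index: (0×3600 + 44×60 + 46) × 24 + 17 = 64481.
Real time: 64481 / (24) = 64481/24 s.
Target frame: (64481/24) × (30) = 322405/4 ≈ 80601.250 → 80601.
At 30 labels/s: frame 80601 → 00:44:46:21.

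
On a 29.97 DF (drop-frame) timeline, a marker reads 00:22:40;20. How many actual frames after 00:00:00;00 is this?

40780

Complete 10-minute blocks: 2, each 17982 frames → 35964.
Remaining 2 whole minutes in the current block: 1800 + 1 × 1798 = 3598 frames.
Within the current minute: 40 × 30 + 20 − 2 = 1218 (labels ;00/;01 skipped at this minute). Total = 35964 + 3598 + 1218 = 40780.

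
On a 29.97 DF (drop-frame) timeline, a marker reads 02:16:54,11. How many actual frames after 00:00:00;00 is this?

246185

Complete 10-minute blocks: 13, each 17982 frames → 233766.
Remaining 6 whole minutes in the current block: 1800 + 5 × 1798 = 10790 frames.
Within the current minute: 54 × 30 + 11 − 2 = 1629 (labels ;00/;01 skipped at this minute). Total = 233766 + 10790 + 1629 = 246185.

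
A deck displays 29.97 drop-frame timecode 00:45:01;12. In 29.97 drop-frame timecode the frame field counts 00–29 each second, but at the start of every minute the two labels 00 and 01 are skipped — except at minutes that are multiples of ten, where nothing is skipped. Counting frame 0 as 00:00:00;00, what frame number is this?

80960

As if non-drop at 30 labels/s: (0 × 3600 + 45 × 60 + 1) × 30 + 12 = 81042.
Minute boundaries passed: 45; those not divisible by 10: 45 − 4 = 41; dropped labels = 2 × 41 = 82.
Actual frame index = 81042 − 82 = 80960.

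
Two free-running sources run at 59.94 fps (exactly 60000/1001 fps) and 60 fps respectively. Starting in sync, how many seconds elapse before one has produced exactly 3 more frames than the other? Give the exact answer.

50.05 seconds

The gap grows by |60 − 60000/1001| = 60/1001 frames per second.
Time for a 3-frame gap: 3 ÷ (60/1001) = 50.05 s.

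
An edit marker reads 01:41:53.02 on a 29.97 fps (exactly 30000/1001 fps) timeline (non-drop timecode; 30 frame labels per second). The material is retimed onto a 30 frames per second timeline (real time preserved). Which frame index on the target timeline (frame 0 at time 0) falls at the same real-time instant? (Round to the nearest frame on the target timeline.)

Source frame index: (1×3600 + 41×60 + 53) × 30 + 2 = 183392.
Real time: 183392 / (30000/1001) = 11473462/1875 s.
Target frame: (11473462/1875) × (30) = 22946924/125 ≈ 183575.392 → 183575.

frame 183575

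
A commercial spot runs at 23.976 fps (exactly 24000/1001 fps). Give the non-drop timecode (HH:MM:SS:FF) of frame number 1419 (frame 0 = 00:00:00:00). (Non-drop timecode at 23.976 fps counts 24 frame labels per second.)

00:00:59:03

1419 ÷ 24 = 59 full seconds, remainder 3 frames.
59 s = 0 h 0 min 59 s.
Timecode: 00:00:59:03.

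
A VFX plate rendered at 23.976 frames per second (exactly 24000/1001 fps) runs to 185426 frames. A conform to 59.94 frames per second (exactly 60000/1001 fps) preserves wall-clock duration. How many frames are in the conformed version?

463565 frames

Target frames = source frames × (target rate / source rate) = 185426 × (60000/1001)/(24000/1001) = 185426 × 5/2 = 463565.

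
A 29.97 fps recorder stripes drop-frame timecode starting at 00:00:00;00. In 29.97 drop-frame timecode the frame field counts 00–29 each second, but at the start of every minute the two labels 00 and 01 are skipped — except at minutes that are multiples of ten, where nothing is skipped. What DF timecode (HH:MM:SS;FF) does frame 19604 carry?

Ten DF minutes hold 17982 frames, so frame 19604 lies in block 1 (frames 17982–35963) with 1622 frames into that block.
The block's first minute is 1800 frames and the rest 1798 each; 1622 frames reaches minute 0, so 1 × 18 + 0 × 2 = 18 labels have been skipped so far.
Adding those back, label number 19604 + 18 = 19622 at 30 labels/s is 654 s + 2 f = 0 h 10 min 54 s frame 2, i.e. 00:10:54;02.

00:10:54;02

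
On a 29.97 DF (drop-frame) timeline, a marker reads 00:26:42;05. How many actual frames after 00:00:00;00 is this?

As if non-drop at 30 labels/s: (0 × 3600 + 26 × 60 + 42) × 30 + 5 = 48065.
Minute boundaries passed: 26; those not divisible by 10: 26 − 2 = 24; dropped labels = 2 × 24 = 48.
Actual frame index = 48065 − 48 = 48017.

48017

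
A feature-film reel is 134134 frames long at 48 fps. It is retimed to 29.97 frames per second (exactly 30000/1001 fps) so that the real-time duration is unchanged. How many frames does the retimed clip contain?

Target frames = source frames × (target rate / source rate) = 134134 × (30000/1001)/(48) = 134134 × 625/1001 = 83750.

83750 frames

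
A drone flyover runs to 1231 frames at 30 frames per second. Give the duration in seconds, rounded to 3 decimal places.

Running time = 1231 × 1/30 = 1231/30 s ≈ 41.033 s.

41.033 seconds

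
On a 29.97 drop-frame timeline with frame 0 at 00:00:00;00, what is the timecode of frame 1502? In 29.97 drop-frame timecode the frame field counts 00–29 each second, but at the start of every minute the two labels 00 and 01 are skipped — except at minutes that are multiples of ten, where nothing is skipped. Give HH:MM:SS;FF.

Each 10-minute DF block holds 10 × 60 × 30 − 9 × 2 = 17982 frames. 1502 ÷ 17982 → 0 full blocks, remainder 1502.
Within the partial block the first minute is 1800 frames and each further minute 1798, so 0 further minute boundaries passed. Total skipped labels = 18 × 0 + 2 × 0 = 0.
Non-drop label index = 1502 + 0 = 1502; at 30 labels/s that is 00:00:50:02, i.e. DF 00:00:50;02.

00:00:50;02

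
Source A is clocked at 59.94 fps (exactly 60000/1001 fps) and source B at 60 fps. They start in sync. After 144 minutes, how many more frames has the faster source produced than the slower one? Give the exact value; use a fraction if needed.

518400/1001 frames

144 min = 8640 s.
A emits 60000/1001 × 8640 = 518400000/1001 frames; B emits 60 × 8640 = 518400.
Difference = 518400/1001 frames (≈ 517.8821); B is ahead of A.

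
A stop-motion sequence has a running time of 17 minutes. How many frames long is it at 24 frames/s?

24480 frames

17 min = 1020 s.
Frames = 1020 × 24 = 24480.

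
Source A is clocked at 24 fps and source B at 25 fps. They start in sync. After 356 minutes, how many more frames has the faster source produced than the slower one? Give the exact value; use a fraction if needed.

21360 frames

356 min = 21360 s.
A emits 24 × 21360 = 512640 frames; B emits 25 × 21360 = 534000.
Difference = 21360 frames; B is ahead of A.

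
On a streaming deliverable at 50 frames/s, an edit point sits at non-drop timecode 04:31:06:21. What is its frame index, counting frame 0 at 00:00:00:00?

Total seconds to the label: (4 × 3600 + 31 × 60 + 6) = 16266.
Frame index = 16266 × 50 + 21 = 813321.

813321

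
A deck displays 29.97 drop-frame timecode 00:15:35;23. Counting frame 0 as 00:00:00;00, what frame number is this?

As if non-drop at 30 labels/s: (0 × 3600 + 15 × 60 + 35) × 30 + 23 = 28073.
Minute boundaries passed: 15; those not divisible by 10: 15 − 1 = 14; dropped labels = 2 × 14 = 28.
Actual frame index = 28073 − 28 = 28045.

28045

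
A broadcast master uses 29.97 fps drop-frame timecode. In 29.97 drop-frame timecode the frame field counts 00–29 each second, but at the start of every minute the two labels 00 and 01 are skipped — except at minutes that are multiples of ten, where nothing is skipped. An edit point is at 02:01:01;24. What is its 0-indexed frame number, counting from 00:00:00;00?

As if non-drop at 30 labels/s: (2 × 3600 + 1 × 60 + 1) × 30 + 24 = 217854.
Minute boundaries passed: 121; those not divisible by 10: 121 − 12 = 109; dropped labels = 2 × 109 = 218.
Actual frame index = 217854 − 218 = 217636.

217636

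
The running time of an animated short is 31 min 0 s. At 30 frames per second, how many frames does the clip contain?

31 min 0 s = 1860 s.
Frames = 1860 × 30 = 55800.

55800 frames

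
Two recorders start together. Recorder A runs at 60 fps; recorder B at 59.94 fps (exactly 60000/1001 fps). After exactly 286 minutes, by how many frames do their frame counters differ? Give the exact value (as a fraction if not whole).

286 min = 17160 s.
A emits 60 × 17160 = 1029600 frames; B emits 60000/1001 × 17160 = 7200000/7.
Difference = 7200/7 frames (≈ 1028.5714); B is behind A.

7200/7 frames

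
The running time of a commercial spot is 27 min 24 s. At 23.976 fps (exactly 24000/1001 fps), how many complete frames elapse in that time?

27 min 24 s = 1644 s.
Frames = 1644 × 24000/1001 = 39456000/1001 ≈ 39416.5834.
Complete frames: 39416.

39416 frames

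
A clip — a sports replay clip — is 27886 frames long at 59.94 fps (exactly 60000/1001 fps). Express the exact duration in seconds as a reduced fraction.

13956943/30000 seconds

Running time = 27886 ÷ (60000/1001) = 27886 × 1001/60000 = 13956943/30000 s.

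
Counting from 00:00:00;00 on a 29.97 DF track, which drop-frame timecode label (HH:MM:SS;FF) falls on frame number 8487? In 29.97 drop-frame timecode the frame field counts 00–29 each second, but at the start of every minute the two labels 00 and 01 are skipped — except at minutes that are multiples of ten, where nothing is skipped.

00:04:43;05

Ten DF minutes hold 17982 frames, so frame 8487 lies in block 0 (frames 0–17981) with 8487 frames into that block.
The block's first minute is 1800 frames and the rest 1798 each; 8487 frames reaches minute 4, so 0 × 18 + 4 × 2 = 8 labels have been skipped so far.
Adding those back, label number 8487 + 8 = 8495 at 30 labels/s is 283 s + 5 f = 0 h 4 min 43 s frame 5, i.e. 00:04:43;05.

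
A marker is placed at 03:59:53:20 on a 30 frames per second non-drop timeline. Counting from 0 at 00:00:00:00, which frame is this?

Total seconds to the label: (3 × 3600 + 59 × 60 + 53) = 14393.
Frame index = 14393 × 30 + 20 = 431810.

431810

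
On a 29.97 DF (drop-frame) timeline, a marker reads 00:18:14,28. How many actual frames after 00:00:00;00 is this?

32814

Complete 10-minute blocks: 1, each 17982 frames → 17982.
Remaining 8 whole minutes in the current block: 1800 + 7 × 1798 = 14386 frames.
Within the current minute: 14 × 30 + 28 − 2 = 446 (labels ;00/;01 skipped at this minute). Total = 17982 + 14386 + 446 = 32814.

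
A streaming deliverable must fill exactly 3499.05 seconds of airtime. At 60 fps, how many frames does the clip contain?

Frames = 3499.05 × 60 = 209943.

209943 frames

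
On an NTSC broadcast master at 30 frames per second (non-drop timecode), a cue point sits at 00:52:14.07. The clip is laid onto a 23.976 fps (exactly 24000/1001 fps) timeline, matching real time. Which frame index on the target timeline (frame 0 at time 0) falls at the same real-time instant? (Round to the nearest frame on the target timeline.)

Source frame index: (0×3600 + 52×60 + 14) × 30 + 7 = 94027.
Real time: 94027 / (30) = 94027/30 s.
Target frame: (94027/30) × (24000/1001) = 75221600/1001 ≈ 75146.454 → 75146.

frame 75146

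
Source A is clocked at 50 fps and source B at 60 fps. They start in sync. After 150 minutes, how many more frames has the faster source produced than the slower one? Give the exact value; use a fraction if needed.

150 min = 9000 s.
A emits 50 × 9000 = 450000 frames; B emits 60 × 9000 = 540000.
Difference = 90000 frames; B is ahead of A.

90000 frames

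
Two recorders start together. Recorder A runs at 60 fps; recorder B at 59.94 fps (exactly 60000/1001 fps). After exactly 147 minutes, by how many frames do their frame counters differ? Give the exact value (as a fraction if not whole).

147 min = 8820 s.
A emits 60 × 8820 = 529200 frames; B emits 60000/1001 × 8820 = 75600000/143.
Difference = 75600/143 frames (≈ 528.6713); B is behind A.

75600/143 frames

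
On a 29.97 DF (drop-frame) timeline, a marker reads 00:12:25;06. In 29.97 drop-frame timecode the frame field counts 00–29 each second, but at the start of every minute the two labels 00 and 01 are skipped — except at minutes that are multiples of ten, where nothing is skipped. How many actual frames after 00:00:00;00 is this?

Complete 10-minute blocks: 1, each 17982 frames → 17982.
Remaining 2 whole minutes in the current block: 1800 + 1 × 1798 = 3598 frames.
Within the current minute: 25 × 30 + 6 − 2 = 754 (labels ;00/;01 skipped at this minute). Total = 17982 + 3598 + 754 = 22334.

22334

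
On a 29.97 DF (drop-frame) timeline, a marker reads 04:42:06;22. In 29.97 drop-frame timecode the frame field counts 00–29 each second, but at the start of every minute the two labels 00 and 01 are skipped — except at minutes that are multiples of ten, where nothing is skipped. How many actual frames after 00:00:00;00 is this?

As if non-drop at 30 labels/s: (4 × 3600 + 42 × 60 + 6) × 30 + 22 = 507802.
Minute boundaries passed: 282; those not divisible by 10: 282 − 28 = 254; dropped labels = 2 × 254 = 508.
Actual frame index = 507802 − 508 = 507294.

507294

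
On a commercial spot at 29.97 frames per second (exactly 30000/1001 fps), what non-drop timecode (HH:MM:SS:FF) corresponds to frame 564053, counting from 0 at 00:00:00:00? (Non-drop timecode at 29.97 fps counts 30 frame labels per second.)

564053 ÷ 30 = 18801 full seconds, remainder 23 frames.
18801 s = 5 h 13 min 21 s.
Timecode: 05:13:21:23.

05:13:21:23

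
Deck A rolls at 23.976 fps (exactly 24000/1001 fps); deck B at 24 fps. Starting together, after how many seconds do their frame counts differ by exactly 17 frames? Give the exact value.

17017/24 seconds

The gap grows by |24 − 24000/1001| = 24/1001 frames per second.
Time for a 17-frame gap: 17 ÷ (24/1001) = 17017/24 s.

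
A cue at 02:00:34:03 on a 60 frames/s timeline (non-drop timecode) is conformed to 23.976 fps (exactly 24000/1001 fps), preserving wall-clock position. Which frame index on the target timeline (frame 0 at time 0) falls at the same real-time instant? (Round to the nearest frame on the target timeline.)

Source frame index: (2×3600 + 0×60 + 34) × 60 + 3 = 434043.
Real time: 434043 / (60) = 144681/20 s.
Target frame: (144681/20) × (24000/1001) = 173617200/1001 ≈ 173443.756 → 173444.

frame 173444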